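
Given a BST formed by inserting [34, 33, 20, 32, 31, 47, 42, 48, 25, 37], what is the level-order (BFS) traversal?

Tree insertion order: [34, 33, 20, 32, 31, 47, 42, 48, 25, 37]
Tree (level-order array): [34, 33, 47, 20, None, 42, 48, None, 32, 37, None, None, None, 31, None, None, None, 25]
BFS from the root, enqueuing left then right child of each popped node:
  queue [34] -> pop 34, enqueue [33, 47], visited so far: [34]
  queue [33, 47] -> pop 33, enqueue [20], visited so far: [34, 33]
  queue [47, 20] -> pop 47, enqueue [42, 48], visited so far: [34, 33, 47]
  queue [20, 42, 48] -> pop 20, enqueue [32], visited so far: [34, 33, 47, 20]
  queue [42, 48, 32] -> pop 42, enqueue [37], visited so far: [34, 33, 47, 20, 42]
  queue [48, 32, 37] -> pop 48, enqueue [none], visited so far: [34, 33, 47, 20, 42, 48]
  queue [32, 37] -> pop 32, enqueue [31], visited so far: [34, 33, 47, 20, 42, 48, 32]
  queue [37, 31] -> pop 37, enqueue [none], visited so far: [34, 33, 47, 20, 42, 48, 32, 37]
  queue [31] -> pop 31, enqueue [25], visited so far: [34, 33, 47, 20, 42, 48, 32, 37, 31]
  queue [25] -> pop 25, enqueue [none], visited so far: [34, 33, 47, 20, 42, 48, 32, 37, 31, 25]
Result: [34, 33, 47, 20, 42, 48, 32, 37, 31, 25]


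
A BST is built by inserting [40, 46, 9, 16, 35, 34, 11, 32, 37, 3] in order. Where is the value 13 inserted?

Starting tree (level order): [40, 9, 46, 3, 16, None, None, None, None, 11, 35, None, None, 34, 37, 32]
Insertion path: 40 -> 9 -> 16 -> 11
Result: insert 13 as right child of 11
Final tree (level order): [40, 9, 46, 3, 16, None, None, None, None, 11, 35, None, 13, 34, 37, None, None, 32]


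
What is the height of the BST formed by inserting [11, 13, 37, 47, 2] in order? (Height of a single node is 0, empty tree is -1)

Insertion order: [11, 13, 37, 47, 2]
Tree (level-order array): [11, 2, 13, None, None, None, 37, None, 47]
Compute height bottom-up (empty subtree = -1):
  height(2) = 1 + max(-1, -1) = 0
  height(47) = 1 + max(-1, -1) = 0
  height(37) = 1 + max(-1, 0) = 1
  height(13) = 1 + max(-1, 1) = 2
  height(11) = 1 + max(0, 2) = 3
Height = 3


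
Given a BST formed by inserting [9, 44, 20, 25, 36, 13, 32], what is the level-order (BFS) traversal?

Tree insertion order: [9, 44, 20, 25, 36, 13, 32]
Tree (level-order array): [9, None, 44, 20, None, 13, 25, None, None, None, 36, 32]
BFS from the root, enqueuing left then right child of each popped node:
  queue [9] -> pop 9, enqueue [44], visited so far: [9]
  queue [44] -> pop 44, enqueue [20], visited so far: [9, 44]
  queue [20] -> pop 20, enqueue [13, 25], visited so far: [9, 44, 20]
  queue [13, 25] -> pop 13, enqueue [none], visited so far: [9, 44, 20, 13]
  queue [25] -> pop 25, enqueue [36], visited so far: [9, 44, 20, 13, 25]
  queue [36] -> pop 36, enqueue [32], visited so far: [9, 44, 20, 13, 25, 36]
  queue [32] -> pop 32, enqueue [none], visited so far: [9, 44, 20, 13, 25, 36, 32]
Result: [9, 44, 20, 13, 25, 36, 32]


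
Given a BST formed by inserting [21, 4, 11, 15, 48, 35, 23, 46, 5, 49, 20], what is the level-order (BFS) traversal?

Tree insertion order: [21, 4, 11, 15, 48, 35, 23, 46, 5, 49, 20]
Tree (level-order array): [21, 4, 48, None, 11, 35, 49, 5, 15, 23, 46, None, None, None, None, None, 20]
BFS from the root, enqueuing left then right child of each popped node:
  queue [21] -> pop 21, enqueue [4, 48], visited so far: [21]
  queue [4, 48] -> pop 4, enqueue [11], visited so far: [21, 4]
  queue [48, 11] -> pop 48, enqueue [35, 49], visited so far: [21, 4, 48]
  queue [11, 35, 49] -> pop 11, enqueue [5, 15], visited so far: [21, 4, 48, 11]
  queue [35, 49, 5, 15] -> pop 35, enqueue [23, 46], visited so far: [21, 4, 48, 11, 35]
  queue [49, 5, 15, 23, 46] -> pop 49, enqueue [none], visited so far: [21, 4, 48, 11, 35, 49]
  queue [5, 15, 23, 46] -> pop 5, enqueue [none], visited so far: [21, 4, 48, 11, 35, 49, 5]
  queue [15, 23, 46] -> pop 15, enqueue [20], visited so far: [21, 4, 48, 11, 35, 49, 5, 15]
  queue [23, 46, 20] -> pop 23, enqueue [none], visited so far: [21, 4, 48, 11, 35, 49, 5, 15, 23]
  queue [46, 20] -> pop 46, enqueue [none], visited so far: [21, 4, 48, 11, 35, 49, 5, 15, 23, 46]
  queue [20] -> pop 20, enqueue [none], visited so far: [21, 4, 48, 11, 35, 49, 5, 15, 23, 46, 20]
Result: [21, 4, 48, 11, 35, 49, 5, 15, 23, 46, 20]


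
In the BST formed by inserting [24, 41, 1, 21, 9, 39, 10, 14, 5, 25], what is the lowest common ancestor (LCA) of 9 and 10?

Tree insertion order: [24, 41, 1, 21, 9, 39, 10, 14, 5, 25]
Tree (level-order array): [24, 1, 41, None, 21, 39, None, 9, None, 25, None, 5, 10, None, None, None, None, None, 14]
In a BST, the LCA of p=9, q=10 is the first node v on the
root-to-leaf path with p <= v <= q (go left if both < v, right if both > v).
Walk from root:
  at 24: both 9 and 10 < 24, go left
  at 1: both 9 and 10 > 1, go right
  at 21: both 9 and 10 < 21, go left
  at 9: 9 <= 9 <= 10, this is the LCA
LCA = 9


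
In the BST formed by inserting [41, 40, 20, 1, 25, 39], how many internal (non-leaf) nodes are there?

Tree built from: [41, 40, 20, 1, 25, 39]
Tree (level-order array): [41, 40, None, 20, None, 1, 25, None, None, None, 39]
Rule: An internal node has at least one child.
Per-node child counts:
  node 41: 1 child(ren)
  node 40: 1 child(ren)
  node 20: 2 child(ren)
  node 1: 0 child(ren)
  node 25: 1 child(ren)
  node 39: 0 child(ren)
Matching nodes: [41, 40, 20, 25]
Count of internal (non-leaf) nodes: 4


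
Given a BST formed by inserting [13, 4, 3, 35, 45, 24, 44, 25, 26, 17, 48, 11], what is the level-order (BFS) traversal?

Tree insertion order: [13, 4, 3, 35, 45, 24, 44, 25, 26, 17, 48, 11]
Tree (level-order array): [13, 4, 35, 3, 11, 24, 45, None, None, None, None, 17, 25, 44, 48, None, None, None, 26]
BFS from the root, enqueuing left then right child of each popped node:
  queue [13] -> pop 13, enqueue [4, 35], visited so far: [13]
  queue [4, 35] -> pop 4, enqueue [3, 11], visited so far: [13, 4]
  queue [35, 3, 11] -> pop 35, enqueue [24, 45], visited so far: [13, 4, 35]
  queue [3, 11, 24, 45] -> pop 3, enqueue [none], visited so far: [13, 4, 35, 3]
  queue [11, 24, 45] -> pop 11, enqueue [none], visited so far: [13, 4, 35, 3, 11]
  queue [24, 45] -> pop 24, enqueue [17, 25], visited so far: [13, 4, 35, 3, 11, 24]
  queue [45, 17, 25] -> pop 45, enqueue [44, 48], visited so far: [13, 4, 35, 3, 11, 24, 45]
  queue [17, 25, 44, 48] -> pop 17, enqueue [none], visited so far: [13, 4, 35, 3, 11, 24, 45, 17]
  queue [25, 44, 48] -> pop 25, enqueue [26], visited so far: [13, 4, 35, 3, 11, 24, 45, 17, 25]
  queue [44, 48, 26] -> pop 44, enqueue [none], visited so far: [13, 4, 35, 3, 11, 24, 45, 17, 25, 44]
  queue [48, 26] -> pop 48, enqueue [none], visited so far: [13, 4, 35, 3, 11, 24, 45, 17, 25, 44, 48]
  queue [26] -> pop 26, enqueue [none], visited so far: [13, 4, 35, 3, 11, 24, 45, 17, 25, 44, 48, 26]
Result: [13, 4, 35, 3, 11, 24, 45, 17, 25, 44, 48, 26]


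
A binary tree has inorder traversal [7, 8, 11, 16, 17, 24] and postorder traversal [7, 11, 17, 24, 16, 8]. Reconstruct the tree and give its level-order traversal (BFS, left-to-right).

Inorder:   [7, 8, 11, 16, 17, 24]
Postorder: [7, 11, 17, 24, 16, 8]
Algorithm: postorder visits root last, so walk postorder right-to-left;
each value is the root of the current inorder slice — split it at that
value, recurse on the right subtree first, then the left.
Recursive splits:
  root=8; inorder splits into left=[7], right=[11, 16, 17, 24]
  root=16; inorder splits into left=[11], right=[17, 24]
  root=24; inorder splits into left=[17], right=[]
  root=17; inorder splits into left=[], right=[]
  root=11; inorder splits into left=[], right=[]
  root=7; inorder splits into left=[], right=[]
Reconstructed level-order: [8, 7, 16, 11, 24, 17]


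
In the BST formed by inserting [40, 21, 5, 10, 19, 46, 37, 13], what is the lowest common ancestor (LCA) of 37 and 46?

Tree insertion order: [40, 21, 5, 10, 19, 46, 37, 13]
Tree (level-order array): [40, 21, 46, 5, 37, None, None, None, 10, None, None, None, 19, 13]
In a BST, the LCA of p=37, q=46 is the first node v on the
root-to-leaf path with p <= v <= q (go left if both < v, right if both > v).
Walk from root:
  at 40: 37 <= 40 <= 46, this is the LCA
LCA = 40


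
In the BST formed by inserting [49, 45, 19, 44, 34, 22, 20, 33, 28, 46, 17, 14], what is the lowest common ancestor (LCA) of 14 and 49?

Tree insertion order: [49, 45, 19, 44, 34, 22, 20, 33, 28, 46, 17, 14]
Tree (level-order array): [49, 45, None, 19, 46, 17, 44, None, None, 14, None, 34, None, None, None, 22, None, 20, 33, None, None, 28]
In a BST, the LCA of p=14, q=49 is the first node v on the
root-to-leaf path with p <= v <= q (go left if both < v, right if both > v).
Walk from root:
  at 49: 14 <= 49 <= 49, this is the LCA
LCA = 49


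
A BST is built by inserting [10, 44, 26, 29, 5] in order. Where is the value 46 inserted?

Starting tree (level order): [10, 5, 44, None, None, 26, None, None, 29]
Insertion path: 10 -> 44
Result: insert 46 as right child of 44
Final tree (level order): [10, 5, 44, None, None, 26, 46, None, 29]


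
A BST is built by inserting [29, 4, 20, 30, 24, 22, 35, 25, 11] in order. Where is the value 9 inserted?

Starting tree (level order): [29, 4, 30, None, 20, None, 35, 11, 24, None, None, None, None, 22, 25]
Insertion path: 29 -> 4 -> 20 -> 11
Result: insert 9 as left child of 11
Final tree (level order): [29, 4, 30, None, 20, None, 35, 11, 24, None, None, 9, None, 22, 25]


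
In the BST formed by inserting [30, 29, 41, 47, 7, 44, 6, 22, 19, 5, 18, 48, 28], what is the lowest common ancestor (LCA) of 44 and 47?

Tree insertion order: [30, 29, 41, 47, 7, 44, 6, 22, 19, 5, 18, 48, 28]
Tree (level-order array): [30, 29, 41, 7, None, None, 47, 6, 22, 44, 48, 5, None, 19, 28, None, None, None, None, None, None, 18]
In a BST, the LCA of p=44, q=47 is the first node v on the
root-to-leaf path with p <= v <= q (go left if both < v, right if both > v).
Walk from root:
  at 30: both 44 and 47 > 30, go right
  at 41: both 44 and 47 > 41, go right
  at 47: 44 <= 47 <= 47, this is the LCA
LCA = 47


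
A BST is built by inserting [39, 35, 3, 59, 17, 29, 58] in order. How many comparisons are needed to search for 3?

Search path for 3: 39 -> 35 -> 3
Found: True
Comparisons: 3


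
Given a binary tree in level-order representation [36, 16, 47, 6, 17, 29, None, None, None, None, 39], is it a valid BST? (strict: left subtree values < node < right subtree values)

Level-order array: [36, 16, 47, 6, 17, 29, None, None, None, None, 39]
Validate using subtree bounds (lo, hi): at each node, require lo < value < hi,
then recurse left with hi=value and right with lo=value.
Preorder trace (stopping at first violation):
  at node 36 with bounds (-inf, +inf): OK
  at node 16 with bounds (-inf, 36): OK
  at node 6 with bounds (-inf, 16): OK
  at node 17 with bounds (16, 36): OK
  at node 39 with bounds (17, 36): VIOLATION
Node 39 violates its bound: not (17 < 39 < 36).
Result: Not a valid BST


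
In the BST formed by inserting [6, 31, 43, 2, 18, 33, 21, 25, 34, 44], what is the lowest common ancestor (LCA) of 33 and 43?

Tree insertion order: [6, 31, 43, 2, 18, 33, 21, 25, 34, 44]
Tree (level-order array): [6, 2, 31, None, None, 18, 43, None, 21, 33, 44, None, 25, None, 34]
In a BST, the LCA of p=33, q=43 is the first node v on the
root-to-leaf path with p <= v <= q (go left if both < v, right if both > v).
Walk from root:
  at 6: both 33 and 43 > 6, go right
  at 31: both 33 and 43 > 31, go right
  at 43: 33 <= 43 <= 43, this is the LCA
LCA = 43


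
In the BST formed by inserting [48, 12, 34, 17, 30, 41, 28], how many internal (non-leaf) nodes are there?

Tree built from: [48, 12, 34, 17, 30, 41, 28]
Tree (level-order array): [48, 12, None, None, 34, 17, 41, None, 30, None, None, 28]
Rule: An internal node has at least one child.
Per-node child counts:
  node 48: 1 child(ren)
  node 12: 1 child(ren)
  node 34: 2 child(ren)
  node 17: 1 child(ren)
  node 30: 1 child(ren)
  node 28: 0 child(ren)
  node 41: 0 child(ren)
Matching nodes: [48, 12, 34, 17, 30]
Count of internal (non-leaf) nodes: 5


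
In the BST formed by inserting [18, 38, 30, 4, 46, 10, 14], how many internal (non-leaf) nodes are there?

Tree built from: [18, 38, 30, 4, 46, 10, 14]
Tree (level-order array): [18, 4, 38, None, 10, 30, 46, None, 14]
Rule: An internal node has at least one child.
Per-node child counts:
  node 18: 2 child(ren)
  node 4: 1 child(ren)
  node 10: 1 child(ren)
  node 14: 0 child(ren)
  node 38: 2 child(ren)
  node 30: 0 child(ren)
  node 46: 0 child(ren)
Matching nodes: [18, 4, 10, 38]
Count of internal (non-leaf) nodes: 4


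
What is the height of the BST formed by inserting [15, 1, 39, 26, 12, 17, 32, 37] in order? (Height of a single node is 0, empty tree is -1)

Insertion order: [15, 1, 39, 26, 12, 17, 32, 37]
Tree (level-order array): [15, 1, 39, None, 12, 26, None, None, None, 17, 32, None, None, None, 37]
Compute height bottom-up (empty subtree = -1):
  height(12) = 1 + max(-1, -1) = 0
  height(1) = 1 + max(-1, 0) = 1
  height(17) = 1 + max(-1, -1) = 0
  height(37) = 1 + max(-1, -1) = 0
  height(32) = 1 + max(-1, 0) = 1
  height(26) = 1 + max(0, 1) = 2
  height(39) = 1 + max(2, -1) = 3
  height(15) = 1 + max(1, 3) = 4
Height = 4


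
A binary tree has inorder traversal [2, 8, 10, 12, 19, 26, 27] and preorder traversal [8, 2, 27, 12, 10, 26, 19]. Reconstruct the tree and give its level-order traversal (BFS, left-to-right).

Inorder:  [2, 8, 10, 12, 19, 26, 27]
Preorder: [8, 2, 27, 12, 10, 26, 19]
Algorithm: preorder visits root first, so consume preorder in order;
for each root, split the current inorder slice at that value into
left-subtree inorder and right-subtree inorder, then recurse.
Recursive splits:
  root=8; inorder splits into left=[2], right=[10, 12, 19, 26, 27]
  root=2; inorder splits into left=[], right=[]
  root=27; inorder splits into left=[10, 12, 19, 26], right=[]
  root=12; inorder splits into left=[10], right=[19, 26]
  root=10; inorder splits into left=[], right=[]
  root=26; inorder splits into left=[19], right=[]
  root=19; inorder splits into left=[], right=[]
Reconstructed level-order: [8, 2, 27, 12, 10, 26, 19]


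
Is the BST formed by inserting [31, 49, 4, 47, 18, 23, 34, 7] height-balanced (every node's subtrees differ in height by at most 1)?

Tree (level-order array): [31, 4, 49, None, 18, 47, None, 7, 23, 34]
Definition: a tree is height-balanced if, at every node, |h(left) - h(right)| <= 1 (empty subtree has height -1).
Bottom-up per-node check:
  node 7: h_left=-1, h_right=-1, diff=0 [OK], height=0
  node 23: h_left=-1, h_right=-1, diff=0 [OK], height=0
  node 18: h_left=0, h_right=0, diff=0 [OK], height=1
  node 4: h_left=-1, h_right=1, diff=2 [FAIL (|-1-1|=2 > 1)], height=2
  node 34: h_left=-1, h_right=-1, diff=0 [OK], height=0
  node 47: h_left=0, h_right=-1, diff=1 [OK], height=1
  node 49: h_left=1, h_right=-1, diff=2 [FAIL (|1--1|=2 > 1)], height=2
  node 31: h_left=2, h_right=2, diff=0 [OK], height=3
Node 4 violates the condition: |-1 - 1| = 2 > 1.
Result: Not balanced


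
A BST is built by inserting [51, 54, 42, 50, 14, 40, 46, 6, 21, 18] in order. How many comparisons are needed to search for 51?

Search path for 51: 51
Found: True
Comparisons: 1


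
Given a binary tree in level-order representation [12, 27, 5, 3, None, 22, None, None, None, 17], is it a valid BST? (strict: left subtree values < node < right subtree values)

Level-order array: [12, 27, 5, 3, None, 22, None, None, None, 17]
Validate using subtree bounds (lo, hi): at each node, require lo < value < hi,
then recurse left with hi=value and right with lo=value.
Preorder trace (stopping at first violation):
  at node 12 with bounds (-inf, +inf): OK
  at node 27 with bounds (-inf, 12): VIOLATION
Node 27 violates its bound: not (-inf < 27 < 12).
Result: Not a valid BST


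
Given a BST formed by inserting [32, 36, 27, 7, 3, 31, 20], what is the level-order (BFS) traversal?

Tree insertion order: [32, 36, 27, 7, 3, 31, 20]
Tree (level-order array): [32, 27, 36, 7, 31, None, None, 3, 20]
BFS from the root, enqueuing left then right child of each popped node:
  queue [32] -> pop 32, enqueue [27, 36], visited so far: [32]
  queue [27, 36] -> pop 27, enqueue [7, 31], visited so far: [32, 27]
  queue [36, 7, 31] -> pop 36, enqueue [none], visited so far: [32, 27, 36]
  queue [7, 31] -> pop 7, enqueue [3, 20], visited so far: [32, 27, 36, 7]
  queue [31, 3, 20] -> pop 31, enqueue [none], visited so far: [32, 27, 36, 7, 31]
  queue [3, 20] -> pop 3, enqueue [none], visited so far: [32, 27, 36, 7, 31, 3]
  queue [20] -> pop 20, enqueue [none], visited so far: [32, 27, 36, 7, 31, 3, 20]
Result: [32, 27, 36, 7, 31, 3, 20]


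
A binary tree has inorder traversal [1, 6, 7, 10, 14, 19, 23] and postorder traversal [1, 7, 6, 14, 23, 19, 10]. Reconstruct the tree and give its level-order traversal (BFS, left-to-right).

Inorder:   [1, 6, 7, 10, 14, 19, 23]
Postorder: [1, 7, 6, 14, 23, 19, 10]
Algorithm: postorder visits root last, so walk postorder right-to-left;
each value is the root of the current inorder slice — split it at that
value, recurse on the right subtree first, then the left.
Recursive splits:
  root=10; inorder splits into left=[1, 6, 7], right=[14, 19, 23]
  root=19; inorder splits into left=[14], right=[23]
  root=23; inorder splits into left=[], right=[]
  root=14; inorder splits into left=[], right=[]
  root=6; inorder splits into left=[1], right=[7]
  root=7; inorder splits into left=[], right=[]
  root=1; inorder splits into left=[], right=[]
Reconstructed level-order: [10, 6, 19, 1, 7, 14, 23]


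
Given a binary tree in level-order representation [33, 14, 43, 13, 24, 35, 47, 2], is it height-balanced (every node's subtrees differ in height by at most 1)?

Tree (level-order array): [33, 14, 43, 13, 24, 35, 47, 2]
Definition: a tree is height-balanced if, at every node, |h(left) - h(right)| <= 1 (empty subtree has height -1).
Bottom-up per-node check:
  node 2: h_left=-1, h_right=-1, diff=0 [OK], height=0
  node 13: h_left=0, h_right=-1, diff=1 [OK], height=1
  node 24: h_left=-1, h_right=-1, diff=0 [OK], height=0
  node 14: h_left=1, h_right=0, diff=1 [OK], height=2
  node 35: h_left=-1, h_right=-1, diff=0 [OK], height=0
  node 47: h_left=-1, h_right=-1, diff=0 [OK], height=0
  node 43: h_left=0, h_right=0, diff=0 [OK], height=1
  node 33: h_left=2, h_right=1, diff=1 [OK], height=3
All nodes satisfy the balance condition.
Result: Balanced


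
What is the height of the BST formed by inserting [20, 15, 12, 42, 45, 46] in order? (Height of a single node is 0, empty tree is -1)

Insertion order: [20, 15, 12, 42, 45, 46]
Tree (level-order array): [20, 15, 42, 12, None, None, 45, None, None, None, 46]
Compute height bottom-up (empty subtree = -1):
  height(12) = 1 + max(-1, -1) = 0
  height(15) = 1 + max(0, -1) = 1
  height(46) = 1 + max(-1, -1) = 0
  height(45) = 1 + max(-1, 0) = 1
  height(42) = 1 + max(-1, 1) = 2
  height(20) = 1 + max(1, 2) = 3
Height = 3


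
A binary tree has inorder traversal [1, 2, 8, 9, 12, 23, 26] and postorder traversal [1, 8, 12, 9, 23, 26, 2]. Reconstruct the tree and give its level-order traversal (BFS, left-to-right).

Inorder:   [1, 2, 8, 9, 12, 23, 26]
Postorder: [1, 8, 12, 9, 23, 26, 2]
Algorithm: postorder visits root last, so walk postorder right-to-left;
each value is the root of the current inorder slice — split it at that
value, recurse on the right subtree first, then the left.
Recursive splits:
  root=2; inorder splits into left=[1], right=[8, 9, 12, 23, 26]
  root=26; inorder splits into left=[8, 9, 12, 23], right=[]
  root=23; inorder splits into left=[8, 9, 12], right=[]
  root=9; inorder splits into left=[8], right=[12]
  root=12; inorder splits into left=[], right=[]
  root=8; inorder splits into left=[], right=[]
  root=1; inorder splits into left=[], right=[]
Reconstructed level-order: [2, 1, 26, 23, 9, 8, 12]


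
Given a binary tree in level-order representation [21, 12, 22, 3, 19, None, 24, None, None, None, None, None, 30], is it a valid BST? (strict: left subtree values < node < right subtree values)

Level-order array: [21, 12, 22, 3, 19, None, 24, None, None, None, None, None, 30]
Validate using subtree bounds (lo, hi): at each node, require lo < value < hi,
then recurse left with hi=value and right with lo=value.
Preorder trace (stopping at first violation):
  at node 21 with bounds (-inf, +inf): OK
  at node 12 with bounds (-inf, 21): OK
  at node 3 with bounds (-inf, 12): OK
  at node 19 with bounds (12, 21): OK
  at node 22 with bounds (21, +inf): OK
  at node 24 with bounds (22, +inf): OK
  at node 30 with bounds (24, +inf): OK
No violation found at any node.
Result: Valid BST


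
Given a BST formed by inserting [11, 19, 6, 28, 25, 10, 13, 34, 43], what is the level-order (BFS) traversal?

Tree insertion order: [11, 19, 6, 28, 25, 10, 13, 34, 43]
Tree (level-order array): [11, 6, 19, None, 10, 13, 28, None, None, None, None, 25, 34, None, None, None, 43]
BFS from the root, enqueuing left then right child of each popped node:
  queue [11] -> pop 11, enqueue [6, 19], visited so far: [11]
  queue [6, 19] -> pop 6, enqueue [10], visited so far: [11, 6]
  queue [19, 10] -> pop 19, enqueue [13, 28], visited so far: [11, 6, 19]
  queue [10, 13, 28] -> pop 10, enqueue [none], visited so far: [11, 6, 19, 10]
  queue [13, 28] -> pop 13, enqueue [none], visited so far: [11, 6, 19, 10, 13]
  queue [28] -> pop 28, enqueue [25, 34], visited so far: [11, 6, 19, 10, 13, 28]
  queue [25, 34] -> pop 25, enqueue [none], visited so far: [11, 6, 19, 10, 13, 28, 25]
  queue [34] -> pop 34, enqueue [43], visited so far: [11, 6, 19, 10, 13, 28, 25, 34]
  queue [43] -> pop 43, enqueue [none], visited so far: [11, 6, 19, 10, 13, 28, 25, 34, 43]
Result: [11, 6, 19, 10, 13, 28, 25, 34, 43]


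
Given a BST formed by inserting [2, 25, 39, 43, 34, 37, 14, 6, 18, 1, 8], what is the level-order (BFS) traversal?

Tree insertion order: [2, 25, 39, 43, 34, 37, 14, 6, 18, 1, 8]
Tree (level-order array): [2, 1, 25, None, None, 14, 39, 6, 18, 34, 43, None, 8, None, None, None, 37]
BFS from the root, enqueuing left then right child of each popped node:
  queue [2] -> pop 2, enqueue [1, 25], visited so far: [2]
  queue [1, 25] -> pop 1, enqueue [none], visited so far: [2, 1]
  queue [25] -> pop 25, enqueue [14, 39], visited so far: [2, 1, 25]
  queue [14, 39] -> pop 14, enqueue [6, 18], visited so far: [2, 1, 25, 14]
  queue [39, 6, 18] -> pop 39, enqueue [34, 43], visited so far: [2, 1, 25, 14, 39]
  queue [6, 18, 34, 43] -> pop 6, enqueue [8], visited so far: [2, 1, 25, 14, 39, 6]
  queue [18, 34, 43, 8] -> pop 18, enqueue [none], visited so far: [2, 1, 25, 14, 39, 6, 18]
  queue [34, 43, 8] -> pop 34, enqueue [37], visited so far: [2, 1, 25, 14, 39, 6, 18, 34]
  queue [43, 8, 37] -> pop 43, enqueue [none], visited so far: [2, 1, 25, 14, 39, 6, 18, 34, 43]
  queue [8, 37] -> pop 8, enqueue [none], visited so far: [2, 1, 25, 14, 39, 6, 18, 34, 43, 8]
  queue [37] -> pop 37, enqueue [none], visited so far: [2, 1, 25, 14, 39, 6, 18, 34, 43, 8, 37]
Result: [2, 1, 25, 14, 39, 6, 18, 34, 43, 8, 37]


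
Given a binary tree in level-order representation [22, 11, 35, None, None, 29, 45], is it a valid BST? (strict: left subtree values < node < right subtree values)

Level-order array: [22, 11, 35, None, None, 29, 45]
Validate using subtree bounds (lo, hi): at each node, require lo < value < hi,
then recurse left with hi=value and right with lo=value.
Preorder trace (stopping at first violation):
  at node 22 with bounds (-inf, +inf): OK
  at node 11 with bounds (-inf, 22): OK
  at node 35 with bounds (22, +inf): OK
  at node 29 with bounds (22, 35): OK
  at node 45 with bounds (35, +inf): OK
No violation found at any node.
Result: Valid BST


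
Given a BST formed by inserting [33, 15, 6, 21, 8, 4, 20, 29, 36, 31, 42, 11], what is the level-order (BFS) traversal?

Tree insertion order: [33, 15, 6, 21, 8, 4, 20, 29, 36, 31, 42, 11]
Tree (level-order array): [33, 15, 36, 6, 21, None, 42, 4, 8, 20, 29, None, None, None, None, None, 11, None, None, None, 31]
BFS from the root, enqueuing left then right child of each popped node:
  queue [33] -> pop 33, enqueue [15, 36], visited so far: [33]
  queue [15, 36] -> pop 15, enqueue [6, 21], visited so far: [33, 15]
  queue [36, 6, 21] -> pop 36, enqueue [42], visited so far: [33, 15, 36]
  queue [6, 21, 42] -> pop 6, enqueue [4, 8], visited so far: [33, 15, 36, 6]
  queue [21, 42, 4, 8] -> pop 21, enqueue [20, 29], visited so far: [33, 15, 36, 6, 21]
  queue [42, 4, 8, 20, 29] -> pop 42, enqueue [none], visited so far: [33, 15, 36, 6, 21, 42]
  queue [4, 8, 20, 29] -> pop 4, enqueue [none], visited so far: [33, 15, 36, 6, 21, 42, 4]
  queue [8, 20, 29] -> pop 8, enqueue [11], visited so far: [33, 15, 36, 6, 21, 42, 4, 8]
  queue [20, 29, 11] -> pop 20, enqueue [none], visited so far: [33, 15, 36, 6, 21, 42, 4, 8, 20]
  queue [29, 11] -> pop 29, enqueue [31], visited so far: [33, 15, 36, 6, 21, 42, 4, 8, 20, 29]
  queue [11, 31] -> pop 11, enqueue [none], visited so far: [33, 15, 36, 6, 21, 42, 4, 8, 20, 29, 11]
  queue [31] -> pop 31, enqueue [none], visited so far: [33, 15, 36, 6, 21, 42, 4, 8, 20, 29, 11, 31]
Result: [33, 15, 36, 6, 21, 42, 4, 8, 20, 29, 11, 31]


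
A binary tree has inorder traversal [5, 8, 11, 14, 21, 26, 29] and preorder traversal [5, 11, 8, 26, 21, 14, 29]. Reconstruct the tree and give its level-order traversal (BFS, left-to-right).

Inorder:  [5, 8, 11, 14, 21, 26, 29]
Preorder: [5, 11, 8, 26, 21, 14, 29]
Algorithm: preorder visits root first, so consume preorder in order;
for each root, split the current inorder slice at that value into
left-subtree inorder and right-subtree inorder, then recurse.
Recursive splits:
  root=5; inorder splits into left=[], right=[8, 11, 14, 21, 26, 29]
  root=11; inorder splits into left=[8], right=[14, 21, 26, 29]
  root=8; inorder splits into left=[], right=[]
  root=26; inorder splits into left=[14, 21], right=[29]
  root=21; inorder splits into left=[14], right=[]
  root=14; inorder splits into left=[], right=[]
  root=29; inorder splits into left=[], right=[]
Reconstructed level-order: [5, 11, 8, 26, 21, 29, 14]


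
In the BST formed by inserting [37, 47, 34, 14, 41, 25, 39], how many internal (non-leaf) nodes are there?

Tree built from: [37, 47, 34, 14, 41, 25, 39]
Tree (level-order array): [37, 34, 47, 14, None, 41, None, None, 25, 39]
Rule: An internal node has at least one child.
Per-node child counts:
  node 37: 2 child(ren)
  node 34: 1 child(ren)
  node 14: 1 child(ren)
  node 25: 0 child(ren)
  node 47: 1 child(ren)
  node 41: 1 child(ren)
  node 39: 0 child(ren)
Matching nodes: [37, 34, 14, 47, 41]
Count of internal (non-leaf) nodes: 5


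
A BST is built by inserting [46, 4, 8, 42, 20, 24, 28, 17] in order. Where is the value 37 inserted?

Starting tree (level order): [46, 4, None, None, 8, None, 42, 20, None, 17, 24, None, None, None, 28]
Insertion path: 46 -> 4 -> 8 -> 42 -> 20 -> 24 -> 28
Result: insert 37 as right child of 28
Final tree (level order): [46, 4, None, None, 8, None, 42, 20, None, 17, 24, None, None, None, 28, None, 37]


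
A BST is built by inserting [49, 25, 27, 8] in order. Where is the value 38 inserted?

Starting tree (level order): [49, 25, None, 8, 27]
Insertion path: 49 -> 25 -> 27
Result: insert 38 as right child of 27
Final tree (level order): [49, 25, None, 8, 27, None, None, None, 38]


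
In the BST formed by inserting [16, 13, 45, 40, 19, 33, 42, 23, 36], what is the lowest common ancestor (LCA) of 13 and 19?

Tree insertion order: [16, 13, 45, 40, 19, 33, 42, 23, 36]
Tree (level-order array): [16, 13, 45, None, None, 40, None, 19, 42, None, 33, None, None, 23, 36]
In a BST, the LCA of p=13, q=19 is the first node v on the
root-to-leaf path with p <= v <= q (go left if both < v, right if both > v).
Walk from root:
  at 16: 13 <= 16 <= 19, this is the LCA
LCA = 16


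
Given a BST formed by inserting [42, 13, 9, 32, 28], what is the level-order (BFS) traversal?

Tree insertion order: [42, 13, 9, 32, 28]
Tree (level-order array): [42, 13, None, 9, 32, None, None, 28]
BFS from the root, enqueuing left then right child of each popped node:
  queue [42] -> pop 42, enqueue [13], visited so far: [42]
  queue [13] -> pop 13, enqueue [9, 32], visited so far: [42, 13]
  queue [9, 32] -> pop 9, enqueue [none], visited so far: [42, 13, 9]
  queue [32] -> pop 32, enqueue [28], visited so far: [42, 13, 9, 32]
  queue [28] -> pop 28, enqueue [none], visited so far: [42, 13, 9, 32, 28]
Result: [42, 13, 9, 32, 28]


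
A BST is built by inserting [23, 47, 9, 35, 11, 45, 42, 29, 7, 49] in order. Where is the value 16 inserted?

Starting tree (level order): [23, 9, 47, 7, 11, 35, 49, None, None, None, None, 29, 45, None, None, None, None, 42]
Insertion path: 23 -> 9 -> 11
Result: insert 16 as right child of 11
Final tree (level order): [23, 9, 47, 7, 11, 35, 49, None, None, None, 16, 29, 45, None, None, None, None, None, None, 42]


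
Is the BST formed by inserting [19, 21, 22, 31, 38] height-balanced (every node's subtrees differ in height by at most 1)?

Tree (level-order array): [19, None, 21, None, 22, None, 31, None, 38]
Definition: a tree is height-balanced if, at every node, |h(left) - h(right)| <= 1 (empty subtree has height -1).
Bottom-up per-node check:
  node 38: h_left=-1, h_right=-1, diff=0 [OK], height=0
  node 31: h_left=-1, h_right=0, diff=1 [OK], height=1
  node 22: h_left=-1, h_right=1, diff=2 [FAIL (|-1-1|=2 > 1)], height=2
  node 21: h_left=-1, h_right=2, diff=3 [FAIL (|-1-2|=3 > 1)], height=3
  node 19: h_left=-1, h_right=3, diff=4 [FAIL (|-1-3|=4 > 1)], height=4
Node 22 violates the condition: |-1 - 1| = 2 > 1.
Result: Not balanced


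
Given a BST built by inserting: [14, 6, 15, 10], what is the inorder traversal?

Tree insertion order: [14, 6, 15, 10]
Tree (level-order array): [14, 6, 15, None, 10]
Inorder traversal: [6, 10, 14, 15]


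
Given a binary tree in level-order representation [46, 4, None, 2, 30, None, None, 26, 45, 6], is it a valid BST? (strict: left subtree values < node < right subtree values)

Level-order array: [46, 4, None, 2, 30, None, None, 26, 45, 6]
Validate using subtree bounds (lo, hi): at each node, require lo < value < hi,
then recurse left with hi=value and right with lo=value.
Preorder trace (stopping at first violation):
  at node 46 with bounds (-inf, +inf): OK
  at node 4 with bounds (-inf, 46): OK
  at node 2 with bounds (-inf, 4): OK
  at node 30 with bounds (4, 46): OK
  at node 26 with bounds (4, 30): OK
  at node 6 with bounds (4, 26): OK
  at node 45 with bounds (30, 46): OK
No violation found at any node.
Result: Valid BST


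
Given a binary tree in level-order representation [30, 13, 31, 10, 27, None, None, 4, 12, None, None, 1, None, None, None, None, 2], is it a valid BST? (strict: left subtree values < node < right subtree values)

Level-order array: [30, 13, 31, 10, 27, None, None, 4, 12, None, None, 1, None, None, None, None, 2]
Validate using subtree bounds (lo, hi): at each node, require lo < value < hi,
then recurse left with hi=value and right with lo=value.
Preorder trace (stopping at first violation):
  at node 30 with bounds (-inf, +inf): OK
  at node 13 with bounds (-inf, 30): OK
  at node 10 with bounds (-inf, 13): OK
  at node 4 with bounds (-inf, 10): OK
  at node 1 with bounds (-inf, 4): OK
  at node 2 with bounds (1, 4): OK
  at node 12 with bounds (10, 13): OK
  at node 27 with bounds (13, 30): OK
  at node 31 with bounds (30, +inf): OK
No violation found at any node.
Result: Valid BST


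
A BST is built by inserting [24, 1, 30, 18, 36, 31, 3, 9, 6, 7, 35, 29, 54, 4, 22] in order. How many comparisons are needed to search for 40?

Search path for 40: 24 -> 30 -> 36 -> 54
Found: False
Comparisons: 4


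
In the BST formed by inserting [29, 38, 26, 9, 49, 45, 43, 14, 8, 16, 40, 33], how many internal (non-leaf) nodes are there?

Tree built from: [29, 38, 26, 9, 49, 45, 43, 14, 8, 16, 40, 33]
Tree (level-order array): [29, 26, 38, 9, None, 33, 49, 8, 14, None, None, 45, None, None, None, None, 16, 43, None, None, None, 40]
Rule: An internal node has at least one child.
Per-node child counts:
  node 29: 2 child(ren)
  node 26: 1 child(ren)
  node 9: 2 child(ren)
  node 8: 0 child(ren)
  node 14: 1 child(ren)
  node 16: 0 child(ren)
  node 38: 2 child(ren)
  node 33: 0 child(ren)
  node 49: 1 child(ren)
  node 45: 1 child(ren)
  node 43: 1 child(ren)
  node 40: 0 child(ren)
Matching nodes: [29, 26, 9, 14, 38, 49, 45, 43]
Count of internal (non-leaf) nodes: 8


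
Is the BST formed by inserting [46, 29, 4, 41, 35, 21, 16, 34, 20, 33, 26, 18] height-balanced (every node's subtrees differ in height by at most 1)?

Tree (level-order array): [46, 29, None, 4, 41, None, 21, 35, None, 16, 26, 34, None, None, 20, None, None, 33, None, 18]
Definition: a tree is height-balanced if, at every node, |h(left) - h(right)| <= 1 (empty subtree has height -1).
Bottom-up per-node check:
  node 18: h_left=-1, h_right=-1, diff=0 [OK], height=0
  node 20: h_left=0, h_right=-1, diff=1 [OK], height=1
  node 16: h_left=-1, h_right=1, diff=2 [FAIL (|-1-1|=2 > 1)], height=2
  node 26: h_left=-1, h_right=-1, diff=0 [OK], height=0
  node 21: h_left=2, h_right=0, diff=2 [FAIL (|2-0|=2 > 1)], height=3
  node 4: h_left=-1, h_right=3, diff=4 [FAIL (|-1-3|=4 > 1)], height=4
  node 33: h_left=-1, h_right=-1, diff=0 [OK], height=0
  node 34: h_left=0, h_right=-1, diff=1 [OK], height=1
  node 35: h_left=1, h_right=-1, diff=2 [FAIL (|1--1|=2 > 1)], height=2
  node 41: h_left=2, h_right=-1, diff=3 [FAIL (|2--1|=3 > 1)], height=3
  node 29: h_left=4, h_right=3, diff=1 [OK], height=5
  node 46: h_left=5, h_right=-1, diff=6 [FAIL (|5--1|=6 > 1)], height=6
Node 16 violates the condition: |-1 - 1| = 2 > 1.
Result: Not balanced


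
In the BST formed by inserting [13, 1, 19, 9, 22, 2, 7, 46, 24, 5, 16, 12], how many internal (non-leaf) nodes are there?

Tree built from: [13, 1, 19, 9, 22, 2, 7, 46, 24, 5, 16, 12]
Tree (level-order array): [13, 1, 19, None, 9, 16, 22, 2, 12, None, None, None, 46, None, 7, None, None, 24, None, 5]
Rule: An internal node has at least one child.
Per-node child counts:
  node 13: 2 child(ren)
  node 1: 1 child(ren)
  node 9: 2 child(ren)
  node 2: 1 child(ren)
  node 7: 1 child(ren)
  node 5: 0 child(ren)
  node 12: 0 child(ren)
  node 19: 2 child(ren)
  node 16: 0 child(ren)
  node 22: 1 child(ren)
  node 46: 1 child(ren)
  node 24: 0 child(ren)
Matching nodes: [13, 1, 9, 2, 7, 19, 22, 46]
Count of internal (non-leaf) nodes: 8


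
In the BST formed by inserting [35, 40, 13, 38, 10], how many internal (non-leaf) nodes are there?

Tree built from: [35, 40, 13, 38, 10]
Tree (level-order array): [35, 13, 40, 10, None, 38]
Rule: An internal node has at least one child.
Per-node child counts:
  node 35: 2 child(ren)
  node 13: 1 child(ren)
  node 10: 0 child(ren)
  node 40: 1 child(ren)
  node 38: 0 child(ren)
Matching nodes: [35, 13, 40]
Count of internal (non-leaf) nodes: 3


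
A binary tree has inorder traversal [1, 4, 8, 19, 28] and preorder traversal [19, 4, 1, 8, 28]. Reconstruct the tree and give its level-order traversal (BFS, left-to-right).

Inorder:  [1, 4, 8, 19, 28]
Preorder: [19, 4, 1, 8, 28]
Algorithm: preorder visits root first, so consume preorder in order;
for each root, split the current inorder slice at that value into
left-subtree inorder and right-subtree inorder, then recurse.
Recursive splits:
  root=19; inorder splits into left=[1, 4, 8], right=[28]
  root=4; inorder splits into left=[1], right=[8]
  root=1; inorder splits into left=[], right=[]
  root=8; inorder splits into left=[], right=[]
  root=28; inorder splits into left=[], right=[]
Reconstructed level-order: [19, 4, 28, 1, 8]


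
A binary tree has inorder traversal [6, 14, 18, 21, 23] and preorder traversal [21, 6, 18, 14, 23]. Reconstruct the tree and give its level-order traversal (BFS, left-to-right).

Inorder:  [6, 14, 18, 21, 23]
Preorder: [21, 6, 18, 14, 23]
Algorithm: preorder visits root first, so consume preorder in order;
for each root, split the current inorder slice at that value into
left-subtree inorder and right-subtree inorder, then recurse.
Recursive splits:
  root=21; inorder splits into left=[6, 14, 18], right=[23]
  root=6; inorder splits into left=[], right=[14, 18]
  root=18; inorder splits into left=[14], right=[]
  root=14; inorder splits into left=[], right=[]
  root=23; inorder splits into left=[], right=[]
Reconstructed level-order: [21, 6, 23, 18, 14]


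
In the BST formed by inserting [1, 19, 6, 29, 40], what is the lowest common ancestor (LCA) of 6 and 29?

Tree insertion order: [1, 19, 6, 29, 40]
Tree (level-order array): [1, None, 19, 6, 29, None, None, None, 40]
In a BST, the LCA of p=6, q=29 is the first node v on the
root-to-leaf path with p <= v <= q (go left if both < v, right if both > v).
Walk from root:
  at 1: both 6 and 29 > 1, go right
  at 19: 6 <= 19 <= 29, this is the LCA
LCA = 19


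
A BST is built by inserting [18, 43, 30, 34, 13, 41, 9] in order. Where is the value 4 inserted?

Starting tree (level order): [18, 13, 43, 9, None, 30, None, None, None, None, 34, None, 41]
Insertion path: 18 -> 13 -> 9
Result: insert 4 as left child of 9
Final tree (level order): [18, 13, 43, 9, None, 30, None, 4, None, None, 34, None, None, None, 41]


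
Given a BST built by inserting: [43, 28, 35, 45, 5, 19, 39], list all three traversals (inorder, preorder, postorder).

Tree insertion order: [43, 28, 35, 45, 5, 19, 39]
Tree (level-order array): [43, 28, 45, 5, 35, None, None, None, 19, None, 39]
Inorder (L, root, R): [5, 19, 28, 35, 39, 43, 45]
Preorder (root, L, R): [43, 28, 5, 19, 35, 39, 45]
Postorder (L, R, root): [19, 5, 39, 35, 28, 45, 43]


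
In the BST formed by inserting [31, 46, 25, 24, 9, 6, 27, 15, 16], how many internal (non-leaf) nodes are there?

Tree built from: [31, 46, 25, 24, 9, 6, 27, 15, 16]
Tree (level-order array): [31, 25, 46, 24, 27, None, None, 9, None, None, None, 6, 15, None, None, None, 16]
Rule: An internal node has at least one child.
Per-node child counts:
  node 31: 2 child(ren)
  node 25: 2 child(ren)
  node 24: 1 child(ren)
  node 9: 2 child(ren)
  node 6: 0 child(ren)
  node 15: 1 child(ren)
  node 16: 0 child(ren)
  node 27: 0 child(ren)
  node 46: 0 child(ren)
Matching nodes: [31, 25, 24, 9, 15]
Count of internal (non-leaf) nodes: 5


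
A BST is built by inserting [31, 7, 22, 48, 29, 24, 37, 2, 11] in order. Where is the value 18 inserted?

Starting tree (level order): [31, 7, 48, 2, 22, 37, None, None, None, 11, 29, None, None, None, None, 24]
Insertion path: 31 -> 7 -> 22 -> 11
Result: insert 18 as right child of 11
Final tree (level order): [31, 7, 48, 2, 22, 37, None, None, None, 11, 29, None, None, None, 18, 24]


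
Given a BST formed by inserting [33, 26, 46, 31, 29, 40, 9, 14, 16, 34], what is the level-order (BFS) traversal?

Tree insertion order: [33, 26, 46, 31, 29, 40, 9, 14, 16, 34]
Tree (level-order array): [33, 26, 46, 9, 31, 40, None, None, 14, 29, None, 34, None, None, 16]
BFS from the root, enqueuing left then right child of each popped node:
  queue [33] -> pop 33, enqueue [26, 46], visited so far: [33]
  queue [26, 46] -> pop 26, enqueue [9, 31], visited so far: [33, 26]
  queue [46, 9, 31] -> pop 46, enqueue [40], visited so far: [33, 26, 46]
  queue [9, 31, 40] -> pop 9, enqueue [14], visited so far: [33, 26, 46, 9]
  queue [31, 40, 14] -> pop 31, enqueue [29], visited so far: [33, 26, 46, 9, 31]
  queue [40, 14, 29] -> pop 40, enqueue [34], visited so far: [33, 26, 46, 9, 31, 40]
  queue [14, 29, 34] -> pop 14, enqueue [16], visited so far: [33, 26, 46, 9, 31, 40, 14]
  queue [29, 34, 16] -> pop 29, enqueue [none], visited so far: [33, 26, 46, 9, 31, 40, 14, 29]
  queue [34, 16] -> pop 34, enqueue [none], visited so far: [33, 26, 46, 9, 31, 40, 14, 29, 34]
  queue [16] -> pop 16, enqueue [none], visited so far: [33, 26, 46, 9, 31, 40, 14, 29, 34, 16]
Result: [33, 26, 46, 9, 31, 40, 14, 29, 34, 16]


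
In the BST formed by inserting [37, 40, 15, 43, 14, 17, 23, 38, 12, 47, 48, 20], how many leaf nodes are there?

Tree built from: [37, 40, 15, 43, 14, 17, 23, 38, 12, 47, 48, 20]
Tree (level-order array): [37, 15, 40, 14, 17, 38, 43, 12, None, None, 23, None, None, None, 47, None, None, 20, None, None, 48]
Rule: A leaf has 0 children.
Per-node child counts:
  node 37: 2 child(ren)
  node 15: 2 child(ren)
  node 14: 1 child(ren)
  node 12: 0 child(ren)
  node 17: 1 child(ren)
  node 23: 1 child(ren)
  node 20: 0 child(ren)
  node 40: 2 child(ren)
  node 38: 0 child(ren)
  node 43: 1 child(ren)
  node 47: 1 child(ren)
  node 48: 0 child(ren)
Matching nodes: [12, 20, 38, 48]
Count of leaf nodes: 4
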